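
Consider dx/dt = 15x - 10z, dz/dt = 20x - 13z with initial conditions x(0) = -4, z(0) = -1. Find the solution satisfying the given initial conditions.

x(t) = -23e^(t)sin(2t) - 4e^(t)cos(2t), z(t) = -33e^(t)sin(2t) - e^(t)cos(2t)

Coefficient matrix A = [[15, -10], [20, -13]].
Characteristic polynomial det(A - λI) = λ^2 - 2λ + 5 = 0.
Eigenvalues λ = 1 ± 2i (complex conjugate pair).
For λ=1+2i: an eigenvector is (2,3) - i(-1,-1) = (2 + i, 3 + i).
A real fundamental pair from Re and Im of e^((1+2i)t)v: X_1 = e^(t)(cos(2t)·(2,3) + sin(2t)·(-1,-1)), X_2 = e^(t)(sin(2t)·(2,3) - cos(2t)·(-1,-1)).
General solution: K_1X_1 + K_2X_2.
Applying x(0)=-4, z(0)=-1 gives K_1=3, K_2=-10.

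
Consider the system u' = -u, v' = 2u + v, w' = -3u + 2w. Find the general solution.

u(t) = c_1e^(-t), v(t) = -c_1e^(-t) + c_3e^(t), w(t) = c_1e^(-t) + c_2e^(2t)

Coefficient matrix A = [[-1, 0, 0], [2, 1, 0], [-3, 0, 2]].
det(A - λI) = 0 gives eigenvalues λ = -1, 2, 1.
For λ=-1: eigenvector (1,-1,1).
For λ=2: eigenvector (0,0,1).
For λ=1: eigenvector (0,1,0).
General solution: c_1e^(-t)(1,-1,1) + c_2e^(2t)(0,0,1) + c_3e^(t)(0,1,0).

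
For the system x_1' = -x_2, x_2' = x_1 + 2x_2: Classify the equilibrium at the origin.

unstable improper node

A = [[0,-1],[1,2]]; det(A-λI) = λ^2 - 2λ + 1.
repeated λ = 1 with a single eigenvector.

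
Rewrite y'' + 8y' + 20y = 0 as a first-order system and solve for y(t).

y(t) = K_1e^(-4t)cos(2t) + K_2e^(-4t)sin(2t)

Let x_1 = y, x_2 = y'. Then x_1' = x_2 and x_2' = -20x_1 - 8x_2.
A = [[0,1],[-20,-8]]; det(A-λI) = λ^2 + 8λ + 20.
Eigenvalues λ = -4 ± 2i.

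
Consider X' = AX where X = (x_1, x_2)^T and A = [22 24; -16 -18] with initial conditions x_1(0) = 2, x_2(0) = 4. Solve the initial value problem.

Coefficient matrix A = [[22, 24], [-16, -18]].
Characteristic polynomial det(A - λI) = λ^2 - 4λ - 12 = 0.
Eigenvalues λ = -2, 6.
For λ=-2: (A-λI) row 1 is [24, 24], so an eigenvector is (1, -1).
For λ=6: (A-λI) row 1 is [16, 24], so an eigenvector is (3, -2).
General solution: K_1e^(-2t)(1,-1) + K_2e^(6t)(3,-2).
Applying x_1(0)=2, x_2(0)=4 gives K_1=-16, K_2=6.

x_1(t) = 18e^(6t) - 16e^(-2t), x_2(t) = -12e^(6t) + 16e^(-2t)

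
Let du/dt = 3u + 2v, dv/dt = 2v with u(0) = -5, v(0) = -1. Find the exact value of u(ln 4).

-416

A = [[3,2],[0,2]]; eigenvalues λ = 3, 2.
Eigenvectors: (-1,0) for λ=3, (2,-1) for λ=2.
From the initial condition, c_1 = 7, c_2 = 1.
u(ln 4) = (7)(4^3)(-1) + (1)(4^2)(2) = -416.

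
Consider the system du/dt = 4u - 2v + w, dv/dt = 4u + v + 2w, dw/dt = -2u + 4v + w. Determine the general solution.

u(t) = C_1e^(2t) + 2C_2e^(t) - C_3e^(3t), v(t) = C_2e^(t) + C_3e^(3t), w(t) = -2C_1e^(2t) - 4C_2e^(t) + 3C_3e^(3t)

Coefficient matrix A = [[4, -2, 1], [4, 1, 2], [-2, 4, 1]].
det(A - λI) = 0 gives eigenvalues λ = 2, 1, 3.
For λ=2: eigenvector (1,0,-2).
For λ=1: eigenvector (2,1,-4).
For λ=3: eigenvector (-1,1,3).
General solution: C_1e^(2t)(1,0,-2) + C_2e^(t)(2,1,-4) + C_3e^(3t)(-1,1,3).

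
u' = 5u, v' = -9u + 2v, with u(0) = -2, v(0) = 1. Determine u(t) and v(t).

Coefficient matrix A = [[5, 0], [-9, 2]].
Characteristic polynomial det(A - λI) = λ^2 - 7λ + 10 = 0.
Eigenvalues λ = 5, 2.
For λ=5: (A-λI) row 2 is [-9, -3], so an eigenvector is (-1, 3).
For λ=2: (A-λI) row 1 is [3, 0], so an eigenvector is (0, -1).
General solution: c_1e^(5t)(-1,3) + c_2e^(2t)(0,-1).
Applying u(0)=-2, v(0)=1 gives c_1=2, c_2=5.

u(t) = -2e^(5t), v(t) = 6e^(5t) - 5e^(2t)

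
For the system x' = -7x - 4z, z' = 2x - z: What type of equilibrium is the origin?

A = [[-7,-4],[2,-1]]; det(A-λI) = λ^2 + 8λ + 15.
λ = -3, -5: both negative.

stable node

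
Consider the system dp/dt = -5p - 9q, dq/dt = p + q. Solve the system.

p(t) = -3C_1e^(-2t) - 3C_2te^(-2t) + C_2e^(-2t), q(t) = C_1e^(-2t) + C_2te^(-2t)

Coefficient matrix A = [[-5, -9], [1, 1]].
Characteristic polynomial det(A - λI) = λ^2 + 4λ + 4 = 0.
Single eigenvalue λ = -2 with algebraic multiplicity 2.
Eigenvector v = (-3,1); generalized eigenvector w with (A-λI)w=v is (1,0).
General solution: e^(-2t)[C_1·v + C_2·(t·v + w)].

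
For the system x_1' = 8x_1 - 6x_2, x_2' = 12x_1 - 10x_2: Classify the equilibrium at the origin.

A = [[8,-6],[12,-10]]; det(A-λI) = λ^2 + 2λ - 8.
λ = 2, -4: opposite signs.

saddle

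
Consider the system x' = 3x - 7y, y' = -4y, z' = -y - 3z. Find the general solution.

x(t) = C_1e^(-4t) - C_2e^(3t), y(t) = C_1e^(-4t), z(t) = C_1e^(-4t) + C_3e^(-3t)

Coefficient matrix A = [[3, -7, 0], [0, -4, 0], [0, -1, -3]].
det(A - λI) = 0 gives eigenvalues λ = -4, 3, -3.
For λ=-4: eigenvector (1,1,1).
For λ=3: eigenvector (-1,0,0).
For λ=-3: eigenvector (0,0,1).
General solution: C_1e^(-4t)(1,1,1) + C_2e^(3t)(-1,0,0) + C_3e^(-3t)(0,0,1).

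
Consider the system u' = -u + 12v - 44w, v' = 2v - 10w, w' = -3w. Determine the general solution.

Coefficient matrix A = [[-1, 12, -44], [0, 2, -10], [0, 0, -3]].
det(A - λI) = 0 gives eigenvalues λ = -1, 2, -3.
For λ=-1: eigenvector (1,0,0).
For λ=2: eigenvector (4,1,0).
For λ=-3: eigenvector (10,2,1).
General solution: K_1e^(-t)(1,0,0) + K_2e^(2t)(4,1,0) + K_3e^(-3t)(10,2,1).

u(t) = K_1e^(-t) + 4K_2e^(2t) + 10K_3e^(-3t), v(t) = K_2e^(2t) + 2K_3e^(-3t), w(t) = K_3e^(-3t)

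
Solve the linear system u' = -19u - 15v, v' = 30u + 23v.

Coefficient matrix A = [[-19, -15], [30, 23]].
Characteristic polynomial det(A - λI) = λ^2 - 4λ + 13 = 0.
Eigenvalues λ = 2 ± 3i (complex conjugate pair).
For λ=2+3i: an eigenvector is (-1,1) - i(2,-3) = (-1 - 2i, 1 + 3i).
A real fundamental pair from Re and Im of e^((2+3i)t)v: X_1 = e^(2t)(cos(3t)·(-1,1) + sin(3t)·(2,-3)), X_2 = e^(2t)(sin(3t)·(-1,1) - cos(3t)·(2,-3)).
General solution: K_1X_1 + K_2X_2.

u(t) = 2K_1e^(2t)sin(3t) - K_1e^(2t)cos(3t) - K_2e^(2t)sin(3t) - 2K_2e^(2t)cos(3t), v(t) = -3K_1e^(2t)sin(3t) + K_1e^(2t)cos(3t) + K_2e^(2t)sin(3t) + 3K_2e^(2t)cos(3t)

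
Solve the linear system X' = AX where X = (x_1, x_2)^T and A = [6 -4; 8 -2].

x_1(t) = c_1e^(2t)sin(4t) - c_2e^(2t)cos(4t), x_2(t) = c_1e^(2t)sin(4t) - c_1e^(2t)cos(4t) - c_2e^(2t)sin(4t) - c_2e^(2t)cos(4t)

Coefficient matrix A = [[6, -4], [8, -2]].
Characteristic polynomial det(A - λI) = λ^2 - 4λ + 20 = 0.
Eigenvalues λ = 2 ± 4i (complex conjugate pair).
For λ=2+4i: an eigenvector is (0,-1) - i(1,1) = (0 - i, -1 - i).
A real fundamental pair from Re and Im of e^((2+4i)t)v: X_1 = e^(2t)(cos(4t)·(0,-1) + sin(4t)·(1,1)), X_2 = e^(2t)(sin(4t)·(0,-1) - cos(4t)·(1,1)).
General solution: c_1X_1 + c_2X_2.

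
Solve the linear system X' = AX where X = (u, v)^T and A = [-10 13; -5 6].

u(t) = -3C_1e^(-2t)sin(t) + 2C_1e^(-2t)cos(t) + 2C_2e^(-2t)sin(t) + 3C_2e^(-2t)cos(t), v(t) = -2C_1e^(-2t)sin(t) + C_1e^(-2t)cos(t) + C_2e^(-2t)sin(t) + 2C_2e^(-2t)cos(t)

Coefficient matrix A = [[-10, 13], [-5, 6]].
Characteristic polynomial det(A - λI) = λ^2 + 4λ + 5 = 0.
Eigenvalues λ = -2 ± i (complex conjugate pair).
For λ=-2+i: an eigenvector is (2,1) - i(-3,-2) = (2 + 3i, 1 + 2i).
A real fundamental pair from Re and Im of e^((-2+i)t)v: X_1 = e^(-2t)(cos(t)·(2,1) + sin(t)·(-3,-2)), X_2 = e^(-2t)(sin(t)·(2,1) - cos(t)·(-3,-2)).
General solution: C_1X_1 + C_2X_2.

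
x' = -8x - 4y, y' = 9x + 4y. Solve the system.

x(t) = 2K_1e^(-2t) + 2K_2te^(-2t) + K_2e^(-2t), y(t) = -3K_1e^(-2t) - 3K_2te^(-2t) - 2K_2e^(-2t)

Coefficient matrix A = [[-8, -4], [9, 4]].
Characteristic polynomial det(A - λI) = λ^2 + 4λ + 4 = 0.
Single eigenvalue λ = -2 with algebraic multiplicity 2.
Eigenvector v = (2,-3); generalized eigenvector w with (A-λI)w=v is (1,-2).
General solution: e^(-2t)[K_1·v + K_2·(t·v + w)].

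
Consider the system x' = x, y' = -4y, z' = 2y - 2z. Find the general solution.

Coefficient matrix A = [[1, 0, 0], [0, -4, 0], [0, 2, -2]].
det(A - λI) = 0 gives eigenvalues λ = 1, -2, -4.
For λ=1: eigenvector (1,0,0).
For λ=-2: eigenvector (0,0,1).
For λ=-4: eigenvector (0,-1,1).
General solution: K_1e^(t)(1,0,0) + K_2e^(-2t)(0,0,1) + K_3e^(-4t)(0,-1,1).

x(t) = K_1e^(t), y(t) = -K_3e^(-4t), z(t) = K_2e^(-2t) + K_3e^(-4t)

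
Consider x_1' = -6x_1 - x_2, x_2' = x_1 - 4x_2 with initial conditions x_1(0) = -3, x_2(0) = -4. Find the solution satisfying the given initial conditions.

x_1(t) = 7te^(-5t) - 3e^(-5t), x_2(t) = -7te^(-5t) - 4e^(-5t)

Coefficient matrix A = [[-6, -1], [1, -4]].
Characteristic polynomial det(A - λI) = λ^2 + 10λ + 25 = 0.
Single eigenvalue λ = -5 with algebraic multiplicity 2.
Eigenvector v = (-1,1); generalized eigenvector w with (A-λI)w=v is (-2,3).
General solution: e^(-5t)[c_1·v + c_2·(t·v + w)].
Applying x_1(0)=-3, x_2(0)=-4 gives c_1=17, c_2=-7.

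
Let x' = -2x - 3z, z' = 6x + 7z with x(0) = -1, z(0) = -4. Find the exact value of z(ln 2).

-148

A = [[-2,-3],[6,7]]; eigenvalues λ = 1, 4.
Eigenvectors: (-1,1) for λ=1, (1,-2) for λ=4.
From the initial condition, c_1 = 6, c_2 = 5.
z(ln 2) = (6)(2^1)(1) + (5)(2^4)(-2) = -148.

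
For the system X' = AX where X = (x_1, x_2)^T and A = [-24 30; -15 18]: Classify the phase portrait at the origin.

stable spiral

A = [[-24,30],[-15,18]]; det(A-λI) = λ^2 + 6λ + 18.
λ = -3 ± 3i: negative real part.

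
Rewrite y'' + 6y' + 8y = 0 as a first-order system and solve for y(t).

y(t) = C_1e^(-2t) + C_2e^(-4t)

Let x_1 = y, x_2 = y'. Then x_1' = x_2 and x_2' = -8x_1 - 6x_2.
A = [[0,1],[-8,-6]]; det(A-λI) = λ^2 + 6λ + 8.
Eigenvalues λ = -2, -4 with eigenvectors (1,-2), (1,-4).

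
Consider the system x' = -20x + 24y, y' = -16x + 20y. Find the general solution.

x(t) = c_1e^(4t) - 3c_2e^(-4t), y(t) = c_1e^(4t) - 2c_2e^(-4t)

Coefficient matrix A = [[-20, 24], [-16, 20]].
Characteristic polynomial det(A - λI) = λ^2 - 16 = 0.
Eigenvalues λ = 4, -4.
For λ=4: (A-λI) row 1 is [-24, 24], so an eigenvector is (1, 1).
For λ=-4: (A-λI) row 1 is [-16, 24], so an eigenvector is (-3, -2).
General solution: c_1e^(4t)(1,1) + c_2e^(-4t)(-3,-2).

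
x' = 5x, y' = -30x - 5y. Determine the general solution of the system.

Coefficient matrix A = [[5, 0], [-30, -5]].
Characteristic polynomial det(A - λI) = λ^2 - 25 = 0.
Eigenvalues λ = -5, 5.
For λ=-5: (A-λI) row 1 is [10, 0], so an eigenvector is (0, 1).
For λ=5: (A-λI) row 2 is [-30, -10], so an eigenvector is (1, -3).
General solution: C_1e^(-5t)(0,1) + C_2e^(5t)(1,-3).

x(t) = C_2e^(5t), y(t) = C_1e^(-5t) - 3C_2e^(5t)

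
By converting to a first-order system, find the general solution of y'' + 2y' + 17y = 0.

Let x_1 = y, x_2 = y'. Then x_1' = x_2 and x_2' = -17x_1 - 2x_2.
A = [[0,1],[-17,-2]]; det(A-λI) = λ^2 + 2λ + 17.
Eigenvalues λ = -1 ± 4i.

y(t) = c_1e^(-t)cos(4t) + c_2e^(-t)sin(4t)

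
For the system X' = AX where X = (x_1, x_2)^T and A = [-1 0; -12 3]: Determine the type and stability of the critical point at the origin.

saddle

A = [[-1,0],[-12,3]]; det(A-λI) = λ^2 - 2λ - 3.
λ = -1, 3: opposite signs.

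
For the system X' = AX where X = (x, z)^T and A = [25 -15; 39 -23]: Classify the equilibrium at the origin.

unstable spiral

A = [[25,-15],[39,-23]]; det(A-λI) = λ^2 - 2λ + 10.
λ = 1 ± 3i: positive real part.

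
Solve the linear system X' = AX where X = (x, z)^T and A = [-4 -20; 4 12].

Coefficient matrix A = [[-4, -20], [4, 12]].
Characteristic polynomial det(A - λI) = λ^2 - 8λ + 32 = 0.
Eigenvalues λ = 4 ± 4i (complex conjugate pair).
For λ=4+4i: an eigenvector is (1,0) - i(-2,1) = (1 + 2i, 0 - i).
A real fundamental pair from Re and Im of e^((4+4i)t)v: X_1 = e^(4t)(cos(4t)·(1,0) + sin(4t)·(-2,1)), X_2 = e^(4t)(sin(4t)·(1,0) - cos(4t)·(-2,1)).
General solution: C_1X_1 + C_2X_2.

x(t) = -2C_1e^(4t)sin(4t) + C_1e^(4t)cos(4t) + C_2e^(4t)sin(4t) + 2C_2e^(4t)cos(4t), z(t) = C_1e^(4t)sin(4t) - C_2e^(4t)cos(4t)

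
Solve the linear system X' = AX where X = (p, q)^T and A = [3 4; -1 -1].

p(t) = 2K_1e^(t) + 2K_2te^(t) + 3K_2e^(t), q(t) = -K_1e^(t) - K_2te^(t) - K_2e^(t)

Coefficient matrix A = [[3, 4], [-1, -1]].
Characteristic polynomial det(A - λI) = λ^2 - 2λ + 1 = 0.
Single eigenvalue λ = 1 with algebraic multiplicity 2.
Eigenvector v = (2,-1); generalized eigenvector w with (A-λI)w=v is (3,-1).
General solution: e^(t)[K_1·v + K_2·(t·v + w)].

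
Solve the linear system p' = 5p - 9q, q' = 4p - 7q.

Coefficient matrix A = [[5, -9], [4, -7]].
Characteristic polynomial det(A - λI) = λ^2 + 2λ + 1 = 0.
Single eigenvalue λ = -1 with algebraic multiplicity 2.
Eigenvector v = (3,2); generalized eigenvector w with (A-λI)w=v is (2,1).
General solution: e^(-t)[C_1·v + C_2·(t·v + w)].

p(t) = 3C_1e^(-t) + 3C_2te^(-t) + 2C_2e^(-t), q(t) = 2C_1e^(-t) + 2C_2te^(-t) + C_2e^(-t)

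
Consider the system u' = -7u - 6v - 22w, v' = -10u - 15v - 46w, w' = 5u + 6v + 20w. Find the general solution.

u(t) = C_1e^(3t) + C_2e^(-3t) + 2C_3e^(-2t), v(t) = 2C_1e^(3t) + 3C_2e^(-3t) + 2C_3e^(-2t), w(t) = -C_1e^(3t) - C_2e^(-3t) - C_3e^(-2t)

Coefficient matrix A = [[-7, -6, -22], [-10, -15, -46], [5, 6, 20]].
det(A - λI) = 0 gives eigenvalues λ = 3, -3, -2.
For λ=3: eigenvector (1,2,-1).
For λ=-3: eigenvector (1,3,-1).
For λ=-2: eigenvector (2,2,-1).
General solution: C_1e^(3t)(1,2,-1) + C_2e^(-3t)(1,3,-1) + C_3e^(-2t)(2,2,-1).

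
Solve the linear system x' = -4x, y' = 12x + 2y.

x(t) = -C_2e^(-4t), y(t) = C_1e^(2t) + 2C_2e^(-4t)

Coefficient matrix A = [[-4, 0], [12, 2]].
Characteristic polynomial det(A - λI) = λ^2 + 2λ - 8 = 0.
Eigenvalues λ = 2, -4.
For λ=2: (A-λI) row 1 is [-6, 0], so an eigenvector is (0, 1).
For λ=-4: (A-λI) row 2 is [12, 6], so an eigenvector is (-1, 2).
General solution: C_1e^(2t)(0,1) + C_2e^(-4t)(-1,2).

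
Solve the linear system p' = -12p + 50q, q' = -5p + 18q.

p(t) = -3C_1e^(3t)sin(5t) + C_1e^(3t)cos(5t) + C_2e^(3t)sin(5t) + 3C_2e^(3t)cos(5t), q(t) = -C_1e^(3t)sin(5t) + C_2e^(3t)cos(5t)

Coefficient matrix A = [[-12, 50], [-5, 18]].
Characteristic polynomial det(A - λI) = λ^2 - 6λ + 34 = 0.
Eigenvalues λ = 3 ± 5i (complex conjugate pair).
For λ=3+5i: an eigenvector is (1,0) - i(-3,-1) = (1 + 3i, 0 + i).
A real fundamental pair from Re and Im of e^((3+5i)t)v: X_1 = e^(3t)(cos(5t)·(1,0) + sin(5t)·(-3,-1)), X_2 = e^(3t)(sin(5t)·(1,0) - cos(5t)·(-3,-1)).
General solution: C_1X_1 + C_2X_2.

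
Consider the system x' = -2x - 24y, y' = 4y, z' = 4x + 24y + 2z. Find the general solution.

Coefficient matrix A = [[-2, -24, 0], [0, 4, 0], [4, 24, 2]].
det(A - λI) = 0 gives eigenvalues λ = -2, 4, 2.
For λ=-2: eigenvector (1,0,-1).
For λ=4: eigenvector (-4,1,4).
For λ=2: eigenvector (0,0,1).
General solution: K_1e^(-2t)(1,0,-1) + K_2e^(4t)(-4,1,4) + K_3e^(2t)(0,0,1).

x(t) = K_1e^(-2t) - 4K_2e^(4t), y(t) = K_2e^(4t), z(t) = -K_1e^(-2t) + 4K_2e^(4t) + K_3e^(2t)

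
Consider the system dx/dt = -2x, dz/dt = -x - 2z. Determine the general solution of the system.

Coefficient matrix A = [[-2, 0], [-1, -2]].
Characteristic polynomial det(A - λI) = λ^2 + 4λ + 4 = 0.
Single eigenvalue λ = -2 with algebraic multiplicity 2.
Eigenvector v = (0,-1); generalized eigenvector w with (A-λI)w=v is (1,3).
General solution: e^(-2t)[K_1·v + K_2·(t·v + w)].

x(t) = K_2e^(-2t), z(t) = -K_1e^(-2t) - K_2te^(-2t) + 3K_2e^(-2t)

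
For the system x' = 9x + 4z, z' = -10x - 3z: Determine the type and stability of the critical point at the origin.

A = [[9,4],[-10,-3]]; det(A-λI) = λ^2 - 6λ + 13.
λ = 3 ± 2i: positive real part.

unstable spiral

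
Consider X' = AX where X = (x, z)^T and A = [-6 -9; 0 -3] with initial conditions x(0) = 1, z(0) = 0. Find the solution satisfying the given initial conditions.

x(t) = e^(-6t), z(t) = 0

Coefficient matrix A = [[-6, -9], [0, -3]].
Characteristic polynomial det(A - λI) = λ^2 + 9λ + 18 = 0.
Eigenvalues λ = -6, -3.
For λ=-6: (A-λI) row 1 is [0, -9], so an eigenvector is (-1, 0).
For λ=-3: (A-λI) row 1 is [-3, -9], so an eigenvector is (-3, 1).
General solution: C_1e^(-6t)(-1,0) + C_2e^(-3t)(-3,1).
Applying x(0)=1, z(0)=0 gives C_1=-1, C_2=0.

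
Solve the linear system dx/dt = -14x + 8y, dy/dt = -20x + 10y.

Coefficient matrix A = [[-14, 8], [-20, 10]].
Characteristic polynomial det(A - λI) = λ^2 + 4λ + 20 = 0.
Eigenvalues λ = -2 ± 4i (complex conjugate pair).
For λ=-2+4i: an eigenvector is (-1,-2) - i(-1,-1) = (-1 + i, -2 + i).
A real fundamental pair from Re and Im of e^((-2+4i)t)v: X_1 = e^(-2t)(cos(4t)·(-1,-2) + sin(4t)·(-1,-1)), X_2 = e^(-2t)(sin(4t)·(-1,-2) - cos(4t)·(-1,-1)).
General solution: c_1X_1 + c_2X_2.

x(t) = -c_1e^(-2t)sin(4t) - c_1e^(-2t)cos(4t) - c_2e^(-2t)sin(4t) + c_2e^(-2t)cos(4t), y(t) = -c_1e^(-2t)sin(4t) - 2c_1e^(-2t)cos(4t) - 2c_2e^(-2t)sin(4t) + c_2e^(-2t)cos(4t)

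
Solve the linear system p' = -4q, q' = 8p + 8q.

Coefficient matrix A = [[0, -4], [8, 8]].
Characteristic polynomial det(A - λI) = λ^2 - 8λ + 32 = 0.
Eigenvalues λ = 4 ± 4i (complex conjugate pair).
For λ=4+4i: an eigenvector is (-1,1) - i(0,-1) = (-1, 1 + i).
A real fundamental pair from Re and Im of e^((4+4i)t)v: X_1 = e^(4t)(cos(4t)·(-1,1) + sin(4t)·(0,-1)), X_2 = e^(4t)(sin(4t)·(-1,1) - cos(4t)·(0,-1)).
General solution: c_1X_1 + c_2X_2.

p(t) = -c_1e^(4t)cos(4t) - c_2e^(4t)sin(4t), q(t) = -c_1e^(4t)sin(4t) + c_1e^(4t)cos(4t) + c_2e^(4t)sin(4t) + c_2e^(4t)cos(4t)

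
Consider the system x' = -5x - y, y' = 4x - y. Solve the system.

x(t) = -c_1e^(-3t) - c_2te^(-3t) + c_2e^(-3t), y(t) = 2c_1e^(-3t) + 2c_2te^(-3t) - c_2e^(-3t)

Coefficient matrix A = [[-5, -1], [4, -1]].
Characteristic polynomial det(A - λI) = λ^2 + 6λ + 9 = 0.
Single eigenvalue λ = -3 with algebraic multiplicity 2.
Eigenvector v = (-1,2); generalized eigenvector w with (A-λI)w=v is (1,-1).
General solution: e^(-3t)[c_1·v + c_2·(t·v + w)].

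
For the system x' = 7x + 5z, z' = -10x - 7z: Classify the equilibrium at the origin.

A = [[7,5],[-10,-7]]; det(A-λI) = λ^2 + 1.
λ = 0 ± i: zero real part.

center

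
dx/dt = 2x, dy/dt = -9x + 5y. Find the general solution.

x(t) = -c_1e^(2t), y(t) = -3c_1e^(2t) + c_2e^(5t)

Coefficient matrix A = [[2, 0], [-9, 5]].
Characteristic polynomial det(A - λI) = λ^2 - 7λ + 10 = 0.
Eigenvalues λ = 2, 5.
For λ=2: (A-λI) row 2 is [-9, 3], so an eigenvector is (-1, -3).
For λ=5: (A-λI) row 1 is [-3, 0], so an eigenvector is (0, 1).
General solution: c_1e^(2t)(-1,-3) + c_2e^(5t)(0,1).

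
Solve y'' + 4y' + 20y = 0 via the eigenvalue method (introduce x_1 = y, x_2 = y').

Let x_1 = y, x_2 = y'. Then x_1' = x_2 and x_2' = -20x_1 - 4x_2.
A = [[0,1],[-20,-4]]; det(A-λI) = λ^2 + 4λ + 20.
Eigenvalues λ = -2 ± 4i.

y(t) = c_1e^(-2t)cos(4t) + c_2e^(-2t)sin(4t)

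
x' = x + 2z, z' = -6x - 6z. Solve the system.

x(t) = 2c_1e^(-2t) + c_2e^(-3t), z(t) = -3c_1e^(-2t) - 2c_2e^(-3t)

Coefficient matrix A = [[1, 2], [-6, -6]].
Characteristic polynomial det(A - λI) = λ^2 + 5λ + 6 = 0.
Eigenvalues λ = -2, -3.
For λ=-2: (A-λI) row 1 is [3, 2], so an eigenvector is (2, -3).
For λ=-3: (A-λI) row 1 is [4, 2], so an eigenvector is (1, -2).
General solution: c_1e^(-2t)(2,-3) + c_2e^(-3t)(1,-2).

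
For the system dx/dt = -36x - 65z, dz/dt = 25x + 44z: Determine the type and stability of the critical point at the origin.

unstable spiral

A = [[-36,-65],[25,44]]; det(A-λI) = λ^2 - 8λ + 41.
λ = 4 ± 5i: positive real part.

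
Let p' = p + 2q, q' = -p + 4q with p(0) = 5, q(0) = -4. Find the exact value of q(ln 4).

-688

A = [[1,2],[-1,4]]; eigenvalues λ = 3, 2.
Eigenvectors: (-1,-1) for λ=3, (-2,-1) for λ=2.
From the initial condition, c_1 = 13, c_2 = -9.
q(ln 4) = (13)(4^3)(-1) + (-9)(4^2)(-1) = -688.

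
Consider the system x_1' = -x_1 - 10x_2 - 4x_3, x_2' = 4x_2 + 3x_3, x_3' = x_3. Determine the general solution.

x_1(t) = C_1e^(-t) - 2C_2e^(4t) + 3C_3e^(t), x_2(t) = C_2e^(4t) - C_3e^(t), x_3(t) = C_3e^(t)

Coefficient matrix A = [[-1, -10, -4], [0, 4, 3], [0, 0, 1]].
det(A - λI) = 0 gives eigenvalues λ = -1, 4, 1.
For λ=-1: eigenvector (1,0,0).
For λ=4: eigenvector (-2,1,0).
For λ=1: eigenvector (3,-1,1).
General solution: C_1e^(-t)(1,0,0) + C_2e^(4t)(-2,1,0) + C_3e^(t)(3,-1,1).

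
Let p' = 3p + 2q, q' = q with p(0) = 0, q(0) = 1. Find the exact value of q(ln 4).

A = [[3,2],[0,1]]; eigenvalues λ = 3, 1.
Eigenvectors: (-1,0) for λ=3, (-1,1) for λ=1.
From the initial condition, c_1 = -1, c_2 = 1.
q(ln 4) = (-1)(4^3)(0) + (1)(4^1)(1) = 4.

4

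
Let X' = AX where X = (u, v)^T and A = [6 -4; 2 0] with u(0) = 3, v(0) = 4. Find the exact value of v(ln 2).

4

A = [[6,-4],[2,0]]; eigenvalues λ = 4, 2.
Eigenvectors: (2,1) for λ=4, (1,1) for λ=2.
From the initial condition, c_1 = -1, c_2 = 5.
v(ln 2) = (-1)(2^4)(1) + (5)(2^2)(1) = 4.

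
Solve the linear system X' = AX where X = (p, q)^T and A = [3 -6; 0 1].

Coefficient matrix A = [[3, -6], [0, 1]].
Characteristic polynomial det(A - λI) = λ^2 - 4λ + 3 = 0.
Eigenvalues λ = 3, 1.
For λ=3: (A-λI) row 1 is [0, -6], so an eigenvector is (1, 0).
For λ=1: (A-λI) row 1 is [2, -6], so an eigenvector is (-3, -1).
General solution: c_1e^(3t)(1,0) + c_2e^(t)(-3,-1).

p(t) = c_1e^(3t) - 3c_2e^(t), q(t) = -c_2e^(t)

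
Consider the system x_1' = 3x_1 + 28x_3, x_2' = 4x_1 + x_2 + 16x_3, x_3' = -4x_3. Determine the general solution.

Coefficient matrix A = [[3, 0, 28], [4, 1, 16], [0, 0, -4]].
det(A - λI) = 0 gives eigenvalues λ = 3, 1, -4.
For λ=3: eigenvector (1,2,0).
For λ=1: eigenvector (0,1,0).
For λ=-4: eigenvector (-4,0,1).
General solution: c_1e^(3t)(1,2,0) + c_2e^(t)(0,1,0) + c_3e^(-4t)(-4,0,1).

x_1(t) = c_1e^(3t) - 4c_3e^(-4t), x_2(t) = 2c_1e^(3t) + c_2e^(t), x_3(t) = c_3e^(-4t)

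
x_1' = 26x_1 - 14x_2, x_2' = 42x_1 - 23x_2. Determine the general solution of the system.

x_1(t) = C_1e^(-2t) - 2C_2e^(5t), x_2(t) = 2C_1e^(-2t) - 3C_2e^(5t)

Coefficient matrix A = [[26, -14], [42, -23]].
Characteristic polynomial det(A - λI) = λ^2 - 3λ - 10 = 0.
Eigenvalues λ = -2, 5.
For λ=-2: (A-λI) row 1 is [28, -14], so an eigenvector is (1, 2).
For λ=5: (A-λI) row 1 is [21, -14], so an eigenvector is (-2, -3).
General solution: C_1e^(-2t)(1,2) + C_2e^(5t)(-2,-3).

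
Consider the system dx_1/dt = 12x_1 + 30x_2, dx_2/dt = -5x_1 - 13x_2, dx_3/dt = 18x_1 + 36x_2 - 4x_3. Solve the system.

x_1(t) = 3C_1e^(2t) - 2C_2e^(-3t), x_2(t) = -C_1e^(2t) + C_2e^(-3t), x_3(t) = 3C_1e^(2t) + C_3e^(-4t)

Coefficient matrix A = [[12, 30, 0], [-5, -13, 0], [18, 36, -4]].
det(A - λI) = 0 gives eigenvalues λ = 2, -3, -4.
For λ=2: eigenvector (3,-1,3).
For λ=-3: eigenvector (-2,1,0).
For λ=-4: eigenvector (0,0,1).
General solution: C_1e^(2t)(3,-1,3) + C_2e^(-3t)(-2,1,0) + C_3e^(-4t)(0,0,1).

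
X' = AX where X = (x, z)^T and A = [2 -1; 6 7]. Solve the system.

x(t) = -c_1e^(4t) + c_2e^(5t), z(t) = 2c_1e^(4t) - 3c_2e^(5t)

Coefficient matrix A = [[2, -1], [6, 7]].
Characteristic polynomial det(A - λI) = λ^2 - 9λ + 20 = 0.
Eigenvalues λ = 4, 5.
For λ=4: (A-λI) row 1 is [-2, -1], so an eigenvector is (-1, 2).
For λ=5: (A-λI) row 1 is [-3, -1], so an eigenvector is (1, -3).
General solution: c_1e^(4t)(-1,2) + c_2e^(5t)(1,-3).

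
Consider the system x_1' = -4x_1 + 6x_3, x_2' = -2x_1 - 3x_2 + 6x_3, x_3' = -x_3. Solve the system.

x_1(t) = 2K_1e^(-t) + K_3e^(-4t), x_2(t) = K_1e^(-t) + K_2e^(-3t) + 2K_3e^(-4t), x_3(t) = K_1e^(-t)

Coefficient matrix A = [[-4, 0, 6], [-2, -3, 6], [0, 0, -1]].
det(A - λI) = 0 gives eigenvalues λ = -1, -3, -4.
For λ=-1: eigenvector (2,1,1).
For λ=-3: eigenvector (0,1,0).
For λ=-4: eigenvector (1,2,0).
General solution: K_1e^(-t)(2,1,1) + K_2e^(-3t)(0,1,0) + K_3e^(-4t)(1,2,0).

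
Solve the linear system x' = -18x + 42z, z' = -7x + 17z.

Coefficient matrix A = [[-18, 42], [-7, 17]].
Characteristic polynomial det(A - λI) = λ^2 + λ - 12 = 0.
Eigenvalues λ = 3, -4.
For λ=3: (A-λI) row 1 is [-21, 42], so an eigenvector is (2, 1).
For λ=-4: (A-λI) row 1 is [-14, 42], so an eigenvector is (-3, -1).
General solution: c_1e^(3t)(2,1) + c_2e^(-4t)(-3,-1).

x(t) = 2c_1e^(3t) - 3c_2e^(-4t), z(t) = c_1e^(3t) - c_2e^(-4t)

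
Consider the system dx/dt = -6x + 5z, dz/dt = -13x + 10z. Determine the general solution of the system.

Coefficient matrix A = [[-6, 5], [-13, 10]].
Characteristic polynomial det(A - λI) = λ^2 - 4λ + 5 = 0.
Eigenvalues λ = 2 ± i (complex conjugate pair).
For λ=2+i: an eigenvector is (-1,-2) - i(-2,-3) = (-1 + 2i, -2 + 3i).
A real fundamental pair from Re and Im of e^((2+i)t)v: X_1 = e^(2t)(cos(t)·(-1,-2) + sin(t)·(-2,-3)), X_2 = e^(2t)(sin(t)·(-1,-2) - cos(t)·(-2,-3)).
General solution: c_1X_1 + c_2X_2.

x(t) = -2c_1e^(2t)sin(t) - c_1e^(2t)cos(t) - c_2e^(2t)sin(t) + 2c_2e^(2t)cos(t), z(t) = -3c_1e^(2t)sin(t) - 2c_1e^(2t)cos(t) - 2c_2e^(2t)sin(t) + 3c_2e^(2t)cos(t)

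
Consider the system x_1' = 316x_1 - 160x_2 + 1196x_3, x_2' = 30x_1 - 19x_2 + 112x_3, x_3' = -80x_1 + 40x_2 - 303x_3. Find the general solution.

Coefficient matrix A = [[316, -160, 1196], [30, -19, 112], [-80, 40, -303]].
det(A - λI) = 0 gives eigenvalues λ = -4, 1, -3.
For λ=-4: eigenvector (1,2,0).
For λ=1: eigenvector (-20,-2,5).
For λ=-3: eigenvector (8,1,-2).
General solution: K_1e^(-4t)(1,2,0) + K_2e^(t)(-20,-2,5) + K_3e^(-3t)(8,1,-2).

x_1(t) = K_1e^(-4t) - 20K_2e^(t) + 8K_3e^(-3t), x_2(t) = 2K_1e^(-4t) - 2K_2e^(t) + K_3e^(-3t), x_3(t) = 5K_2e^(t) - 2K_3e^(-3t)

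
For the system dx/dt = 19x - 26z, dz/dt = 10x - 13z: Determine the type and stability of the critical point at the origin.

unstable spiral

A = [[19,-26],[10,-13]]; det(A-λI) = λ^2 - 6λ + 13.
λ = 3 ± 2i: positive real part.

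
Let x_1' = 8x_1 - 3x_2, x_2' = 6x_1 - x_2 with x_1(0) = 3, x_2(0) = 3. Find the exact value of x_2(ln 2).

96

A = [[8,-3],[6,-1]]; eigenvalues λ = 2, 5.
Eigenvectors: (1,2) for λ=2, (-1,-1) for λ=5.
From the initial condition, c_1 = 0, c_2 = -3.
x_2(ln 2) = (0)(2^2)(2) + (-3)(2^5)(-1) = 96.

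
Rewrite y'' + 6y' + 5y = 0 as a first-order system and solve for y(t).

Let x_1 = y, x_2 = y'. Then x_1' = x_2 and x_2' = -5x_1 - 6x_2.
A = [[0,1],[-5,-6]]; det(A-λI) = λ^2 + 6λ + 5.
Eigenvalues λ = -1, -5 with eigenvectors (1,-1), (1,-5).

y(t) = K_1e^(-t) + K_2e^(-5t)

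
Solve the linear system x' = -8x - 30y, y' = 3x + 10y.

x(t) = -3K_1e^(t)sin(3t) + K_1e^(t)cos(3t) + K_2e^(t)sin(3t) + 3K_2e^(t)cos(3t), y(t) = K_1e^(t)sin(3t) - K_2e^(t)cos(3t)

Coefficient matrix A = [[-8, -30], [3, 10]].
Characteristic polynomial det(A - λI) = λ^2 - 2λ + 10 = 0.
Eigenvalues λ = 1 ± 3i (complex conjugate pair).
For λ=1+3i: an eigenvector is (1,0) - i(-3,1) = (1 + 3i, 0 - i).
A real fundamental pair from Re and Im of e^((1+3i)t)v: X_1 = e^(t)(cos(3t)·(1,0) + sin(3t)·(-3,1)), X_2 = e^(t)(sin(3t)·(1,0) - cos(3t)·(-3,1)).
General solution: K_1X_1 + K_2X_2.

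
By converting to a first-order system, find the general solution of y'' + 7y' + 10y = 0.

y(t) = c_1e^(-5t) + c_2e^(-2t)

Let x_1 = y, x_2 = y'. Then x_1' = x_2 and x_2' = -10x_1 - 7x_2.
A = [[0,1],[-10,-7]]; det(A-λI) = λ^2 + 7λ + 10.
Eigenvalues λ = -5, -2 with eigenvectors (1,-5), (1,-2).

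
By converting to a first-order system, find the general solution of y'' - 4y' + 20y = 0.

Let x_1 = y, x_2 = y'. Then x_1' = x_2 and x_2' = -20x_1 + 4x_2.
A = [[0,1],[-20,4]]; det(A-λI) = λ^2 - 4λ + 20.
Eigenvalues λ = 2 ± 4i.

y(t) = c_1e^(2t)cos(4t) + c_2e^(2t)sin(4t)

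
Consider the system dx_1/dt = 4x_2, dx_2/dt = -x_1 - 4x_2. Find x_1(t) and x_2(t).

Coefficient matrix A = [[0, 4], [-1, -4]].
Characteristic polynomial det(A - λI) = λ^2 + 4λ + 4 = 0.
Single eigenvalue λ = -2 with algebraic multiplicity 2.
Eigenvector v = (2,-1); generalized eigenvector w with (A-λI)w=v is (3,-1).
General solution: e^(-2t)[C_1·v + C_2·(t·v + w)].

x_1(t) = 2C_1e^(-2t) + 2C_2te^(-2t) + 3C_2e^(-2t), x_2(t) = -C_1e^(-2t) - C_2te^(-2t) - C_2e^(-2t)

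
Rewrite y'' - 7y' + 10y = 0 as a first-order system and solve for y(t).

y(t) = K_1e^(2t) + K_2e^(5t)

Let x_1 = y, x_2 = y'. Then x_1' = x_2 and x_2' = -10x_1 + 7x_2.
A = [[0,1],[-10,7]]; det(A-λI) = λ^2 - 7λ + 10.
Eigenvalues λ = 2, 5 with eigenvectors (1,2), (1,5).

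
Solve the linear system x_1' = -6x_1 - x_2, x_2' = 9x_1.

Coefficient matrix A = [[-6, -1], [9, 0]].
Characteristic polynomial det(A - λI) = λ^2 + 6λ + 9 = 0.
Single eigenvalue λ = -3 with algebraic multiplicity 2.
Eigenvector v = (1,-3); generalized eigenvector w with (A-λI)w=v is (-1,2).
General solution: e^(-3t)[c_1·v + c_2·(t·v + w)].

x_1(t) = c_1e^(-3t) + c_2te^(-3t) - c_2e^(-3t), x_2(t) = -3c_1e^(-3t) - 3c_2te^(-3t) + 2c_2e^(-3t)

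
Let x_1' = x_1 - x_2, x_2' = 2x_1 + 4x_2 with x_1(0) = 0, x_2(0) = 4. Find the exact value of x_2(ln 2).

A = [[1,-1],[2,4]]; eigenvalues λ = 3, 2.
Eigenvectors: (1,-2) for λ=3, (-1,1) for λ=2.
From the initial condition, c_1 = -4, c_2 = -4.
x_2(ln 2) = (-4)(2^3)(-2) + (-4)(2^2)(1) = 48.

48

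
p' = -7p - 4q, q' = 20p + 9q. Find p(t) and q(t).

p(t) = -c_1e^(t)cos(4t) - c_2e^(t)sin(4t), q(t) = -c_1e^(t)sin(4t) + 2c_1e^(t)cos(4t) + 2c_2e^(t)sin(4t) + c_2e^(t)cos(4t)

Coefficient matrix A = [[-7, -4], [20, 9]].
Characteristic polynomial det(A - λI) = λ^2 - 2λ + 17 = 0.
Eigenvalues λ = 1 ± 4i (complex conjugate pair).
For λ=1+4i: an eigenvector is (-1,2) - i(0,-1) = (-1, 2 + i).
A real fundamental pair from Re and Im of e^((1+4i)t)v: X_1 = e^(t)(cos(4t)·(-1,2) + sin(4t)·(0,-1)), X_2 = e^(t)(sin(4t)·(-1,2) - cos(4t)·(0,-1)).
General solution: c_1X_1 + c_2X_2.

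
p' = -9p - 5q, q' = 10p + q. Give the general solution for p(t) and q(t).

Coefficient matrix A = [[-9, -5], [10, 1]].
Characteristic polynomial det(A - λI) = λ^2 + 8λ + 41 = 0.
Eigenvalues λ = -4 ± 5i (complex conjugate pair).
For λ=-4+5i: an eigenvector is (0,1) - i(-1,1) = (0 + i, 1 - i).
A real fundamental pair from Re and Im of e^((-4+5i)t)v: X_1 = e^(-4t)(cos(5t)·(0,1) + sin(5t)·(-1,1)), X_2 = e^(-4t)(sin(5t)·(0,1) - cos(5t)·(-1,1)).
General solution: K_1X_1 + K_2X_2.

p(t) = -K_1e^(-4t)sin(5t) + K_2e^(-4t)cos(5t), q(t) = K_1e^(-4t)sin(5t) + K_1e^(-4t)cos(5t) + K_2e^(-4t)sin(5t) - K_2e^(-4t)cos(5t)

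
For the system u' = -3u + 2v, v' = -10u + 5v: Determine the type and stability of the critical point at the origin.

unstable spiral

A = [[-3,2],[-10,5]]; det(A-λI) = λ^2 - 2λ + 5.
λ = 1 ± 2i: positive real part.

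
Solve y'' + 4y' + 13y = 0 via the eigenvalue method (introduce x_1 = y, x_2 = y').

Let x_1 = y, x_2 = y'. Then x_1' = x_2 and x_2' = -13x_1 - 4x_2.
A = [[0,1],[-13,-4]]; det(A-λI) = λ^2 + 4λ + 13.
Eigenvalues λ = -2 ± 3i.

y(t) = c_1e^(-2t)cos(3t) + c_2e^(-2t)sin(3t)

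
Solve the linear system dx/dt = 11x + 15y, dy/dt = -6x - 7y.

x(t) = -K_1e^(2t)sin(3t) - 2K_1e^(2t)cos(3t) - 2K_2e^(2t)sin(3t) + K_2e^(2t)cos(3t), y(t) = K_1e^(2t)sin(3t) + K_1e^(2t)cos(3t) + K_2e^(2t)sin(3t) - K_2e^(2t)cos(3t)

Coefficient matrix A = [[11, 15], [-6, -7]].
Characteristic polynomial det(A - λI) = λ^2 - 4λ + 13 = 0.
Eigenvalues λ = 2 ± 3i (complex conjugate pair).
For λ=2+3i: an eigenvector is (-2,1) - i(-1,1) = (-2 + i, 1 - i).
A real fundamental pair from Re and Im of e^((2+3i)t)v: X_1 = e^(2t)(cos(3t)·(-2,1) + sin(3t)·(-1,1)), X_2 = e^(2t)(sin(3t)·(-2,1) - cos(3t)·(-1,1)).
General solution: K_1X_1 + K_2X_2.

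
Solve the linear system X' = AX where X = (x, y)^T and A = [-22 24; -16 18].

Coefficient matrix A = [[-22, 24], [-16, 18]].
Characteristic polynomial det(A - λI) = λ^2 + 4λ - 12 = 0.
Eigenvalues λ = -6, 2.
For λ=-6: (A-λI) row 1 is [-16, 24], so an eigenvector is (3, 2).
For λ=2: (A-λI) row 1 is [-24, 24], so an eigenvector is (1, 1).
General solution: K_1e^(-6t)(3,2) + K_2e^(2t)(1,1).

x(t) = 3K_1e^(-6t) + K_2e^(2t), y(t) = 2K_1e^(-6t) + K_2e^(2t)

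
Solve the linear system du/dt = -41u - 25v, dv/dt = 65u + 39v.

Coefficient matrix A = [[-41, -25], [65, 39]].
Characteristic polynomial det(A - λI) = λ^2 + 2λ + 26 = 0.
Eigenvalues λ = -1 ± 5i (complex conjugate pair).
For λ=-1+5i: an eigenvector is (-2,3) - i(1,-2) = (-2 - i, 3 + 2i).
A real fundamental pair from Re and Im of e^((-1+5i)t)v: X_1 = e^(-t)(cos(5t)·(-2,3) + sin(5t)·(1,-2)), X_2 = e^(-t)(sin(5t)·(-2,3) - cos(5t)·(1,-2)).
General solution: K_1X_1 + K_2X_2.

u(t) = K_1e^(-t)sin(5t) - 2K_1e^(-t)cos(5t) - 2K_2e^(-t)sin(5t) - K_2e^(-t)cos(5t), v(t) = -2K_1e^(-t)sin(5t) + 3K_1e^(-t)cos(5t) + 3K_2e^(-t)sin(5t) + 2K_2e^(-t)cos(5t)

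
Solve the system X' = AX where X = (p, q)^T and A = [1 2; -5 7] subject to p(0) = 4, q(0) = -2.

p(t) = -16e^(4t)sin(t) + 4e^(4t)cos(t), q(t) = -26e^(4t)sin(t) - 2e^(4t)cos(t)

Coefficient matrix A = [[1, 2], [-5, 7]].
Characteristic polynomial det(A - λI) = λ^2 - 8λ + 17 = 0.
Eigenvalues λ = 4 ± i (complex conjugate pair).
For λ=4+i: an eigenvector is (1,1) - i(-1,-2) = (1 + i, 1 + 2i).
A real fundamental pair from Re and Im of e^((4+i)t)v: X_1 = e^(4t)(cos(t)·(1,1) + sin(t)·(-1,-2)), X_2 = e^(4t)(sin(t)·(1,1) - cos(t)·(-1,-2)).
General solution: c_1X_1 + c_2X_2.
Applying p(0)=4, q(0)=-2 gives c_1=10, c_2=-6.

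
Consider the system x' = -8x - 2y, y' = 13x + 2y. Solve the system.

x(t) = -K_1e^(-3t)sin(t) - K_1e^(-3t)cos(t) - K_2e^(-3t)sin(t) + K_2e^(-3t)cos(t), y(t) = 2K_1e^(-3t)sin(t) + 3K_1e^(-3t)cos(t) + 3K_2e^(-3t)sin(t) - 2K_2e^(-3t)cos(t)

Coefficient matrix A = [[-8, -2], [13, 2]].
Characteristic polynomial det(A - λI) = λ^2 + 6λ + 10 = 0.
Eigenvalues λ = -3 ± i (complex conjugate pair).
For λ=-3+i: an eigenvector is (-1,3) - i(-1,2) = (-1 + i, 3 - 2i).
A real fundamental pair from Re and Im of e^((-3+i)t)v: X_1 = e^(-3t)(cos(t)·(-1,3) + sin(t)·(-1,2)), X_2 = e^(-3t)(sin(t)·(-1,3) - cos(t)·(-1,2)).
General solution: K_1X_1 + K_2X_2.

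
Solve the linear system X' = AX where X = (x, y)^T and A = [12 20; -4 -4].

x(t) = -C_1e^(4t)sin(4t) + 2C_1e^(4t)cos(4t) + 2C_2e^(4t)sin(4t) + C_2e^(4t)cos(4t), y(t) = -C_1e^(4t)cos(4t) - C_2e^(4t)sin(4t)

Coefficient matrix A = [[12, 20], [-4, -4]].
Characteristic polynomial det(A - λI) = λ^2 - 8λ + 32 = 0.
Eigenvalues λ = 4 ± 4i (complex conjugate pair).
For λ=4+4i: an eigenvector is (2,-1) - i(-1,0) = (2 + i, -1).
A real fundamental pair from Re and Im of e^((4+4i)t)v: X_1 = e^(4t)(cos(4t)·(2,-1) + sin(4t)·(-1,0)), X_2 = e^(4t)(sin(4t)·(2,-1) - cos(4t)·(-1,0)).
General solution: C_1X_1 + C_2X_2.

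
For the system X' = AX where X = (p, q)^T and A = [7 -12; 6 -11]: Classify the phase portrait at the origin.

A = [[7,-12],[6,-11]]; det(A-λI) = λ^2 + 4λ - 5.
λ = 1, -5: opposite signs.

saddle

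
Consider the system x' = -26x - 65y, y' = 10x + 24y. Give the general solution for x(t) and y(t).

Coefficient matrix A = [[-26, -65], [10, 24]].
Characteristic polynomial det(A - λI) = λ^2 + 2λ + 26 = 0.
Eigenvalues λ = -1 ± 5i (complex conjugate pair).
For λ=-1+5i: an eigenvector is (-3,1) - i(2,-1) = (-3 - 2i, 1 + i).
A real fundamental pair from Re and Im of e^((-1+5i)t)v: X_1 = e^(-t)(cos(5t)·(-3,1) + sin(5t)·(2,-1)), X_2 = e^(-t)(sin(5t)·(-3,1) - cos(5t)·(2,-1)).
General solution: C_1X_1 + C_2X_2.

x(t) = 2C_1e^(-t)sin(5t) - 3C_1e^(-t)cos(5t) - 3C_2e^(-t)sin(5t) - 2C_2e^(-t)cos(5t), y(t) = -C_1e^(-t)sin(5t) + C_1e^(-t)cos(5t) + C_2e^(-t)sin(5t) + C_2e^(-t)cos(5t)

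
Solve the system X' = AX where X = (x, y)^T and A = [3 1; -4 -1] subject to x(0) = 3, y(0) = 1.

Coefficient matrix A = [[3, 1], [-4, -1]].
Characteristic polynomial det(A - λI) = λ^2 - 2λ + 1 = 0.
Single eigenvalue λ = 1 with algebraic multiplicity 2.
Eigenvector v = (1,-2); generalized eigenvector w with (A-λI)w=v is (1,-1).
General solution: e^(t)[c_1·v + c_2·(t·v + w)].
Applying x(0)=3, y(0)=1 gives c_1=-4, c_2=7.

x(t) = 7te^(t) + 3e^(t), y(t) = -14te^(t) + e^(t)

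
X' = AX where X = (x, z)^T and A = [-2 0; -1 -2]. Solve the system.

x(t) = c_2e^(-2t), z(t) = -c_1e^(-2t) - c_2te^(-2t) - 3c_2e^(-2t)

Coefficient matrix A = [[-2, 0], [-1, -2]].
Characteristic polynomial det(A - λI) = λ^2 + 4λ + 4 = 0.
Single eigenvalue λ = -2 with algebraic multiplicity 2.
Eigenvector v = (0,-1); generalized eigenvector w with (A-λI)w=v is (1,-3).
General solution: e^(-2t)[c_1·v + c_2·(t·v + w)].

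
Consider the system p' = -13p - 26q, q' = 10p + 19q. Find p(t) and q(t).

p(t) = -2c_1e^(3t)sin(2t) - 3c_1e^(3t)cos(2t) - 3c_2e^(3t)sin(2t) + 2c_2e^(3t)cos(2t), q(t) = c_1e^(3t)sin(2t) + 2c_1e^(3t)cos(2t) + 2c_2e^(3t)sin(2t) - c_2e^(3t)cos(2t)

Coefficient matrix A = [[-13, -26], [10, 19]].
Characteristic polynomial det(A - λI) = λ^2 - 6λ + 13 = 0.
Eigenvalues λ = 3 ± 2i (complex conjugate pair).
For λ=3+2i: an eigenvector is (-3,2) - i(-2,1) = (-3 + 2i, 2 - i).
A real fundamental pair from Re and Im of e^((3+2i)t)v: X_1 = e^(3t)(cos(2t)·(-3,2) + sin(2t)·(-2,1)), X_2 = e^(3t)(sin(2t)·(-3,2) - cos(2t)·(-2,1)).
General solution: c_1X_1 + c_2X_2.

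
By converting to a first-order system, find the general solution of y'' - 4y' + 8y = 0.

Let x_1 = y, x_2 = y'. Then x_1' = x_2 and x_2' = -8x_1 + 4x_2.
A = [[0,1],[-8,4]]; det(A-λI) = λ^2 - 4λ + 8.
Eigenvalues λ = 2 ± 2i.

y(t) = c_1e^(2t)cos(2t) + c_2e^(2t)sin(2t)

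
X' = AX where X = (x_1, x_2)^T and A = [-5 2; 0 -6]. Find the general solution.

x_1(t) = C_1e^(-5t) + 2C_2e^(-6t), x_2(t) = -C_2e^(-6t)

Coefficient matrix A = [[-5, 2], [0, -6]].
Characteristic polynomial det(A - λI) = λ^2 + 11λ + 30 = 0.
Eigenvalues λ = -5, -6.
For λ=-5: (A-λI) row 1 is [0, 2], so an eigenvector is (1, 0).
For λ=-6: (A-λI) row 1 is [1, 2], so an eigenvector is (2, -1).
General solution: C_1e^(-5t)(1,0) + C_2e^(-6t)(2,-1).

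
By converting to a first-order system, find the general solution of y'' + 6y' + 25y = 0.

Let x_1 = y, x_2 = y'. Then x_1' = x_2 and x_2' = -25x_1 - 6x_2.
A = [[0,1],[-25,-6]]; det(A-λI) = λ^2 + 6λ + 25.
Eigenvalues λ = -3 ± 4i.

y(t) = c_1e^(-3t)cos(4t) + c_2e^(-3t)sin(4t)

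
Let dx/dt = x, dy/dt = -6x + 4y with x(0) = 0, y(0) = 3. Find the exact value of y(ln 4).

A = [[1,0],[-6,4]]; eigenvalues λ = 4, 1.
Eigenvectors: (0,-1) for λ=4, (-1,-2) for λ=1.
From the initial condition, c_1 = -3, c_2 = 0.
y(ln 4) = (-3)(4^4)(-1) + (0)(4^1)(-2) = 768.

768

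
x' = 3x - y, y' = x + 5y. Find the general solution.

x(t) = C_1e^(4t) + C_2te^(4t) - 2C_2e^(4t), y(t) = -C_1e^(4t) - C_2te^(4t) + C_2e^(4t)

Coefficient matrix A = [[3, -1], [1, 5]].
Characteristic polynomial det(A - λI) = λ^2 - 8λ + 16 = 0.
Single eigenvalue λ = 4 with algebraic multiplicity 2.
Eigenvector v = (1,-1); generalized eigenvector w with (A-λI)w=v is (-2,1).
General solution: e^(4t)[C_1·v + C_2·(t·v + w)].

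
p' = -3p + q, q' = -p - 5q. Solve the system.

Coefficient matrix A = [[-3, 1], [-1, -5]].
Characteristic polynomial det(A - λI) = λ^2 + 8λ + 16 = 0.
Single eigenvalue λ = -4 with algebraic multiplicity 2.
Eigenvector v = (1,-1); generalized eigenvector w with (A-λI)w=v is (2,-1).
General solution: e^(-4t)[K_1·v + K_2·(t·v + w)].

p(t) = K_1e^(-4t) + K_2te^(-4t) + 2K_2e^(-4t), q(t) = -K_1e^(-4t) - K_2te^(-4t) - K_2e^(-4t)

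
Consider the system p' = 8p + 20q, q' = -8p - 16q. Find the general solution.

p(t) = -2K_1e^(-4t)sin(4t) + K_1e^(-4t)cos(4t) + K_2e^(-4t)sin(4t) + 2K_2e^(-4t)cos(4t), q(t) = K_1e^(-4t)sin(4t) - K_1e^(-4t)cos(4t) - K_2e^(-4t)sin(4t) - K_2e^(-4t)cos(4t)

Coefficient matrix A = [[8, 20], [-8, -16]].
Characteristic polynomial det(A - λI) = λ^2 + 8λ + 32 = 0.
Eigenvalues λ = -4 ± 4i (complex conjugate pair).
For λ=-4+4i: an eigenvector is (1,-1) - i(-2,1) = (1 + 2i, -1 - i).
A real fundamental pair from Re and Im of e^((-4+4i)t)v: X_1 = e^(-4t)(cos(4t)·(1,-1) + sin(4t)·(-2,1)), X_2 = e^(-4t)(sin(4t)·(1,-1) - cos(4t)·(-2,1)).
General solution: K_1X_1 + K_2X_2.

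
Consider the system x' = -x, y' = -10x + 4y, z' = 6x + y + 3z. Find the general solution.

x(t) = c_1e^(-t), y(t) = 2c_1e^(-t) + c_3e^(4t), z(t) = -2c_1e^(-t) + c_2e^(3t) + c_3e^(4t)

Coefficient matrix A = [[-1, 0, 0], [-10, 4, 0], [6, 1, 3]].
det(A - λI) = 0 gives eigenvalues λ = -1, 3, 4.
For λ=-1: eigenvector (1,2,-2).
For λ=3: eigenvector (0,0,1).
For λ=4: eigenvector (0,1,1).
General solution: c_1e^(-t)(1,2,-2) + c_2e^(3t)(0,0,1) + c_3e^(4t)(0,1,1).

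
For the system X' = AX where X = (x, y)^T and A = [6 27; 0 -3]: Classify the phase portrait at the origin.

A = [[6,27],[0,-3]]; det(A-λI) = λ^2 - 3λ - 18.
λ = 6, -3: opposite signs.

saddle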